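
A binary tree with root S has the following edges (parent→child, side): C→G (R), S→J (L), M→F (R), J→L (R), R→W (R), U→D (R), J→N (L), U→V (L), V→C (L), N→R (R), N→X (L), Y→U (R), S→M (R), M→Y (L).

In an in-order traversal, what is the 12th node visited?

U

In-order visits the left subtree, then the node, then the right subtree.
At S: go left to J.
  At J: go left to N.
    At N: go left to X.
      X is a leaf — visit X.
    Visit N.
    At N: go right to R.
      At R: no left child.
      Visit R.
      At R: go right to W.
        W is a leaf — visit W.
  Visit J.
  At J: go right to L.
    L is a leaf — visit L.
Visit S.
At S: go right to M.
  At M: go left to Y.
    At Y: no left child.
    Visit Y.
    At Y: go right to U.
      At U: go left to V.
        At V: go left to C.
          At C: no left child.
          Visit C.
          At C: go right to G.
            G is a leaf — visit G.
        Visit V.
        At V: no right child.
      Visit U.
      At U: go right to D.
        D is a leaf — visit D.
  Visit M.
  At M: go right to F.
    F is a leaf — visit F.
Full in-order sequence: X, N, R, W, J, L, S, Y, C, G, V, U, D, M, F.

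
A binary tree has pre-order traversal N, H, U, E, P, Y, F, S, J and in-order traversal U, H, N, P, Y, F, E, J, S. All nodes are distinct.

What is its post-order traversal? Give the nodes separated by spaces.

U H F Y P J S E N

The first element of pre-order is the root; it splits in-order into left and right subtrees.
Root N: left subtree has 2 nodes {U, H}, right has 6 {P, Y, F, E, J, S}.
  Root H: left subtree has 1 node {U}, right has 0 { }.
  Root E: left subtree has 3 nodes {P, Y, F}, right has 2 {J, S}.
    Root P: left subtree has 0 nodes { }, right has 2 {Y, F}.
      Root Y: left subtree has 0 nodes { }, right has 1 {F}.
    Root S: left subtree has 1 node {J}, right has 0 { }.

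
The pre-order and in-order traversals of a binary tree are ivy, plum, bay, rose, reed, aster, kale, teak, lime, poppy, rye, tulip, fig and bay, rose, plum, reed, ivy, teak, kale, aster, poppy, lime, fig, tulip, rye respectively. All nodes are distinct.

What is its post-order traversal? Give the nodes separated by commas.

rose, bay, reed, plum, teak, kale, poppy, fig, tulip, rye, lime, aster, ivy

The first element of pre-order is the root; it splits in-order into left and right subtrees.
Root ivy: left subtree has 4 nodes {bay, rose, plum, reed}, right has 8 {teak, kale, aster, poppy, lime, fig, tulip, rye}.
  Root plum: left subtree has 2 nodes {bay, rose}, right has 1 {reed}.
    Root bay: left subtree has 0 nodes { }, right has 1 {rose}.
  Root aster: left subtree has 2 nodes {teak, kale}, right has 5 {poppy, lime, fig, tulip, rye}.
    Root kale: left subtree has 1 node {teak}, right has 0 { }.
    Root lime: left subtree has 1 node {poppy}, right has 3 {fig, tulip, rye}.
      Root rye: left subtree has 2 nodes {fig, tulip}, right has 0 { }.
        Root tulip: left subtree has 1 node {fig}, right has 0 { }.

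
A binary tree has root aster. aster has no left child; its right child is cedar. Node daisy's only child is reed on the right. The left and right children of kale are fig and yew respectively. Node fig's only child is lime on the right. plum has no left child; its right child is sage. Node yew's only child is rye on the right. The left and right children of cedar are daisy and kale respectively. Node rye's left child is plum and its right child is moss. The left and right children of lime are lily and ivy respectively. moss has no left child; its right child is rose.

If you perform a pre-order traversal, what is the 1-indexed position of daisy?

Pre-order visits the node, then its left subtree, then its right subtree.
Visit aster.
At aster: no left child.
At aster: go right to cedar.
  Visit cedar.
  At cedar: go left to daisy.
    Visit daisy.
    At daisy: no left child.
    At daisy: go right to reed.
      reed is a leaf — visit reed.
  At cedar: go right to kale.
    Visit kale.
    At kale: go left to fig.
      Visit fig.
      At fig: no left child.
      At fig: go right to lime.
        Visit lime.
        At lime: go left to lily.
          lily is a leaf — visit lily.
        At lime: go right to ivy.
          ivy is a leaf — visit ivy.
    At kale: go right to yew.
      Visit yew.
      At yew: no left child.
      At yew: go right to rye.
        Visit rye.
        At rye: go left to plum.
          Visit plum.
          At plum: no left child.
          At plum: go right to sage.
            sage is a leaf — visit sage.
        At rye: go right to moss.
          Visit moss.
          At moss: no left child.
          At moss: go right to rose.
            rose is a leaf — visit rose.
Full pre-order sequence: aster, cedar, daisy, reed, kale, fig, lime, lily, ivy, yew, rye, plum, sage, moss, rose.

3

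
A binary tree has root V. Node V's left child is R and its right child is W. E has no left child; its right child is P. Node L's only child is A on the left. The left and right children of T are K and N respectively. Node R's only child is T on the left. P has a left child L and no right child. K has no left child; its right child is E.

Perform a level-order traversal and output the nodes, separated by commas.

V, R, W, T, K, N, E, P, L, A

Level-order visits nodes level by level from the root, left to right within each level.
Level 0: V
Level 1: R, W
Level 2: T
Level 3: K, N
Level 4: E
Level 5: P
Level 6: L
Level 7: A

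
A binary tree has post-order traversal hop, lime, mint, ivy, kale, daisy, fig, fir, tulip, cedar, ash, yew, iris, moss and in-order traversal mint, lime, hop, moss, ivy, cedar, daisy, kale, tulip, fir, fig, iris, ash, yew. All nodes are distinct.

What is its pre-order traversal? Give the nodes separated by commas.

The last element of post-order is the root; it splits in-order into left and right subtrees.
Root moss: left subtree has 3 nodes {mint, lime, hop}, right has 10 {ivy, cedar, daisy, kale, tulip, fir, fig, iris, ash, yew}.
  Root mint: left subtree has 0 nodes { }, right has 2 {lime, hop}.
    Root lime: left subtree has 0 nodes { }, right has 1 {hop}.
  Root iris: left subtree has 7 nodes {ivy, cedar, daisy, kale, tulip, fir, fig}, right has 2 {ash, yew}.
    Root cedar: left subtree has 1 node {ivy}, right has 5 {daisy, kale, tulip, fir, fig}.
      Root tulip: left subtree has 2 nodes {daisy, kale}, right has 2 {fir, fig}.
        Root daisy: left subtree has 0 nodes { }, right has 1 {kale}.
        Root fir: left subtree has 0 nodes { }, right has 1 {fig}.
    Root yew: left subtree has 1 node {ash}, right has 0 { }.

moss, mint, lime, hop, iris, cedar, ivy, tulip, daisy, kale, fir, fig, yew, ash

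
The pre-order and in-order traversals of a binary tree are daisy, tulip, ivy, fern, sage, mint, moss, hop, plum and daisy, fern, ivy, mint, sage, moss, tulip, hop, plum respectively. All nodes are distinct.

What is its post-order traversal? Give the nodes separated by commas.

The first element of pre-order is the root; it splits in-order into left and right subtrees.
Root daisy: left subtree has 0 nodes { }, right has 8 {fern, ivy, mint, sage, moss, tulip, hop, plum}.
  Root tulip: left subtree has 5 nodes {fern, ivy, mint, sage, moss}, right has 2 {hop, plum}.
    Root ivy: left subtree has 1 node {fern}, right has 3 {mint, sage, moss}.
      Root sage: left subtree has 1 node {mint}, right has 1 {moss}.
    Root hop: left subtree has 0 nodes { }, right has 1 {plum}.

fern, mint, moss, sage, ivy, plum, hop, tulip, daisy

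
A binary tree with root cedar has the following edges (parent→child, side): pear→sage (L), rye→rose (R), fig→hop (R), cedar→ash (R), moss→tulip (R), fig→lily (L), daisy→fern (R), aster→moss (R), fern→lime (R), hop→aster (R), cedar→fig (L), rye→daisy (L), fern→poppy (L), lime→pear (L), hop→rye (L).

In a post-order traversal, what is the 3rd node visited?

Post-order visits the left subtree, then the right subtree, then the node.
At cedar: go left to fig.
  At fig: go left to lily.
    lily is a leaf — visit lily.
  At fig: go right to hop.
    At hop: go left to rye.
      At rye: go left to daisy.
        At daisy: no left child.
        At daisy: go right to fern.
          At fern: go left to poppy.
            poppy is a leaf — visit poppy.
          At fern: go right to lime.
            At lime: go left to pear.
              At pear: go left to sage.
                sage is a leaf — visit sage.
              At pear: no right child.
              Visit pear.
            At lime: no right child.
            Visit lime.
          Visit fern.
        Visit daisy.
      At rye: go right to rose.
        rose is a leaf — visit rose.
      Visit rye.
    At hop: go right to aster.
      At aster: no left child.
      At aster: go right to moss.
        At moss: no left child.
        At moss: go right to tulip.
          tulip is a leaf — visit tulip.
        Visit moss.
      Visit aster.
    Visit hop.
  Visit fig.
At cedar: go right to ash.
  ash is a leaf — visit ash.
Visit cedar.
Full post-order sequence: lily, poppy, sage, pear, lime, fern, daisy, rose, rye, tulip, moss, aster, hop, fig, ash, cedar.

sage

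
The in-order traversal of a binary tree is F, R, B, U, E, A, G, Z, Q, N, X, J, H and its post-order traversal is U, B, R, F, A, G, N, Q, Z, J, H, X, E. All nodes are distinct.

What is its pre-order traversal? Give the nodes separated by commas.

The last element of post-order is the root; it splits in-order into left and right subtrees.
Root E: left subtree has 4 nodes {F, R, B, U}, right has 8 {A, G, Z, Q, N, X, J, H}.
  Root F: left subtree has 0 nodes { }, right has 3 {R, B, U}.
    Root R: left subtree has 0 nodes { }, right has 2 {B, U}.
      Root B: left subtree has 0 nodes { }, right has 1 {U}.
  Root X: left subtree has 5 nodes {A, G, Z, Q, N}, right has 2 {J, H}.
    Root Z: left subtree has 2 nodes {A, G}, right has 2 {Q, N}.
      Root G: left subtree has 1 node {A}, right has 0 { }.
      Root Q: left subtree has 0 nodes { }, right has 1 {N}.
    Root H: left subtree has 1 node {J}, right has 0 { }.

E, F, R, B, U, X, Z, G, A, Q, N, H, J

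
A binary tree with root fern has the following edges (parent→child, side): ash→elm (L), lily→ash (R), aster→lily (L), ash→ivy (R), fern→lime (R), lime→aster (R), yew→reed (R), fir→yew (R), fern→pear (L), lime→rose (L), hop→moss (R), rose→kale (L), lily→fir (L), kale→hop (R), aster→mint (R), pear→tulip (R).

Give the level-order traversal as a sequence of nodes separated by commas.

Level-order visits nodes level by level from the root, left to right within each level.
Level 0: fern
Level 1: pear, lime
Level 2: tulip, rose, aster
Level 3: kale, lily, mint
Level 4: hop, fir, ash
Level 5: moss, yew, elm, ivy
Level 6: reed

fern, pear, lime, tulip, rose, aster, kale, lily, mint, hop, fir, ash, moss, yew, elm, ivy, reed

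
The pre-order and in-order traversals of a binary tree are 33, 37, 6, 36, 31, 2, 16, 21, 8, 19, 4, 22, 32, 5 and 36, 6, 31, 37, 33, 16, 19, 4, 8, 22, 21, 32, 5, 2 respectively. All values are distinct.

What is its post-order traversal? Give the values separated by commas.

36, 31, 6, 37, 4, 19, 22, 8, 5, 32, 21, 16, 2, 33

The first element of pre-order is the root; it splits in-order into left and right subtrees.
Root 33: left subtree has 4 nodes {36, 6, 31, 37}, right has 9 {16, 19, 4, 8, 22, 21, 32, 5, 2}.
  Root 37: left subtree has 3 nodes {36, 6, 31}, right has 0 { }.
    Root 6: left subtree has 1 node {36}, right has 1 {31}.
  Root 2: left subtree has 8 nodes {16, 19, 4, 8, 22, 21, 32, 5}, right has 0 { }.
    Root 16: left subtree has 0 nodes { }, right has 7 {19, 4, 8, 22, 21, 32, 5}.
      Root 21: left subtree has 4 nodes {19, 4, 8, 22}, right has 2 {32, 5}.
        Root 8: left subtree has 2 nodes {19, 4}, right has 1 {22}.
          Root 19: left subtree has 0 nodes { }, right has 1 {4}.
        Root 32: left subtree has 0 nodes { }, right has 1 {5}.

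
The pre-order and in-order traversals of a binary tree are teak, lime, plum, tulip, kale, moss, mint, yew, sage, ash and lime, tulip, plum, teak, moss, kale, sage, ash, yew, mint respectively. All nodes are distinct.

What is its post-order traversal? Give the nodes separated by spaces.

tulip plum lime moss ash sage yew mint kale teak

The first element of pre-order is the root; it splits in-order into left and right subtrees.
Root teak: left subtree has 3 nodes {lime, tulip, plum}, right has 6 {moss, kale, sage, ash, yew, mint}.
  Root lime: left subtree has 0 nodes { }, right has 2 {tulip, plum}.
    Root plum: left subtree has 1 node {tulip}, right has 0 { }.
  Root kale: left subtree has 1 node {moss}, right has 4 {sage, ash, yew, mint}.
    Root mint: left subtree has 3 nodes {sage, ash, yew}, right has 0 { }.
      Root yew: left subtree has 2 nodes {sage, ash}, right has 0 { }.
        Root sage: left subtree has 0 nodes { }, right has 1 {ash}.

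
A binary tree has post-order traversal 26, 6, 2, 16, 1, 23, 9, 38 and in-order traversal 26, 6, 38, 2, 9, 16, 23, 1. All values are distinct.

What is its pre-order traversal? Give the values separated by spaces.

38 6 26 9 2 23 16 1

The last element of post-order is the root; it splits in-order into left and right subtrees.
Root 38: left subtree has 2 nodes {26, 6}, right has 5 {2, 9, 16, 23, 1}.
  Root 6: left subtree has 1 node {26}, right has 0 { }.
  Root 9: left subtree has 1 node {2}, right has 3 {16, 23, 1}.
    Root 23: left subtree has 1 node {16}, right has 1 {1}.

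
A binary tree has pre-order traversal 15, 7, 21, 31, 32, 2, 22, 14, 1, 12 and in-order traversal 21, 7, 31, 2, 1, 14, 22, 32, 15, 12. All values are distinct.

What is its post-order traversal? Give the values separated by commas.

21, 1, 14, 22, 2, 32, 31, 7, 12, 15

The first element of pre-order is the root; it splits in-order into left and right subtrees.
Root 15: left subtree has 8 nodes {21, 7, 31, 2, 1, 14, 22, 32}, right has 1 {12}.
  Root 7: left subtree has 1 node {21}, right has 6 {31, 2, 1, 14, 22, 32}.
    Root 31: left subtree has 0 nodes { }, right has 5 {2, 1, 14, 22, 32}.
      Root 32: left subtree has 4 nodes {2, 1, 14, 22}, right has 0 { }.
        Root 2: left subtree has 0 nodes { }, right has 3 {1, 14, 22}.
          Root 22: left subtree has 2 nodes {1, 14}, right has 0 { }.
            Root 14: left subtree has 1 node {1}, right has 0 { }.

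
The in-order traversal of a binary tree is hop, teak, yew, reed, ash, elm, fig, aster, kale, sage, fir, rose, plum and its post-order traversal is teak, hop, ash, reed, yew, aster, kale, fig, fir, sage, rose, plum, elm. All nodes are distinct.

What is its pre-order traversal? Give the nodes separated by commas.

elm, yew, hop, teak, reed, ash, plum, rose, sage, fig, kale, aster, fir

The last element of post-order is the root; it splits in-order into left and right subtrees.
Root elm: left subtree has 5 nodes {hop, teak, yew, reed, ash}, right has 7 {fig, aster, kale, sage, fir, rose, plum}.
  Root yew: left subtree has 2 nodes {hop, teak}, right has 2 {reed, ash}.
    Root hop: left subtree has 0 nodes { }, right has 1 {teak}.
    Root reed: left subtree has 0 nodes { }, right has 1 {ash}.
  Root plum: left subtree has 6 nodes {fig, aster, kale, sage, fir, rose}, right has 0 { }.
    Root rose: left subtree has 5 nodes {fig, aster, kale, sage, fir}, right has 0 { }.
      Root sage: left subtree has 3 nodes {fig, aster, kale}, right has 1 {fir}.
        Root fig: left subtree has 0 nodes { }, right has 2 {aster, kale}.
          Root kale: left subtree has 1 node {aster}, right has 0 { }.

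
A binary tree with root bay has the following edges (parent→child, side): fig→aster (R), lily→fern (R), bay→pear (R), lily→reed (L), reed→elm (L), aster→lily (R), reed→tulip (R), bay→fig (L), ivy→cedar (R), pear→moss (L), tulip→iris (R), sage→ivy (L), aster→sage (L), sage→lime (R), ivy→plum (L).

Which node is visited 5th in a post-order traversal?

Post-order visits the left subtree, then the right subtree, then the node.
At bay: go left to fig.
  At fig: no left child.
  At fig: go right to aster.
    At aster: go left to sage.
      At sage: go left to ivy.
        At ivy: go left to plum.
          plum is a leaf — visit plum.
        At ivy: go right to cedar.
          cedar is a leaf — visit cedar.
        Visit ivy.
      At sage: go right to lime.
        lime is a leaf — visit lime.
      Visit sage.
    At aster: go right to lily.
      At lily: go left to reed.
        At reed: go left to elm.
          elm is a leaf — visit elm.
        At reed: go right to tulip.
          At tulip: no left child.
          At tulip: go right to iris.
            iris is a leaf — visit iris.
          Visit tulip.
        Visit reed.
      At lily: go right to fern.
        fern is a leaf — visit fern.
      Visit lily.
    Visit aster.
  Visit fig.
At bay: go right to pear.
  At pear: go left to moss.
    moss is a leaf — visit moss.
  At pear: no right child.
  Visit pear.
Visit bay.
Full post-order sequence: plum, cedar, ivy, lime, sage, elm, iris, tulip, reed, fern, lily, aster, fig, moss, pear, bay.

sage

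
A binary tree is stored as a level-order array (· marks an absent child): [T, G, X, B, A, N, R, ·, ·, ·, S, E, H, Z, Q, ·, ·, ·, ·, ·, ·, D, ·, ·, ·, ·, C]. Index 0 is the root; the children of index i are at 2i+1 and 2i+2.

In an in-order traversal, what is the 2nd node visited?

G

In-order visits the left subtree, then the node, then the right subtree.
At T: go left to G.
  At G: go left to B.
    B is a leaf — visit B.
  Visit G.
  At G: go right to A.
    At A: no left child.
    Visit A.
    At A: go right to S.
      At S: go left to D.
        D is a leaf — visit D.
      Visit S.
      At S: no right child.
Visit T.
At T: go right to X.
  At X: go left to N.
    At N: go left to E.
      E is a leaf — visit E.
    Visit N.
    At N: go right to H.
      At H: no left child.
      Visit H.
      At H: go right to C.
        C is a leaf — visit C.
  Visit X.
  At X: go right to R.
    At R: go left to Z.
      Z is a leaf — visit Z.
    Visit R.
    At R: go right to Q.
      Q is a leaf — visit Q.
Full in-order sequence: B, G, A, D, S, T, E, N, H, C, X, Z, R, Q.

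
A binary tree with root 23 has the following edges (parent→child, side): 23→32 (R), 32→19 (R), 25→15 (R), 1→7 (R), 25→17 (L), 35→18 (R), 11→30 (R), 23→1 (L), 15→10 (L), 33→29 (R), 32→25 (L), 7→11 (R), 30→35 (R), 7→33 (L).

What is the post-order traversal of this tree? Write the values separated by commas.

Post-order visits the left subtree, then the right subtree, then the node.
At 23: go left to 1.
  At 1: no left child.
  At 1: go right to 7.
    At 7: go left to 33.
      At 33: no left child.
      At 33: go right to 29.
        29 is a leaf — visit 29.
      Visit 33.
    At 7: go right to 11.
      At 11: no left child.
      At 11: go right to 30.
        At 30: no left child.
        At 30: go right to 35.
          At 35: no left child.
          At 35: go right to 18.
            18 is a leaf — visit 18.
          Visit 35.
        Visit 30.
      Visit 11.
    Visit 7.
  Visit 1.
At 23: go right to 32.
  At 32: go left to 25.
    At 25: go left to 17.
      17 is a leaf — visit 17.
    At 25: go right to 15.
      At 15: go left to 10.
        10 is a leaf — visit 10.
      At 15: no right child.
      Visit 15.
    Visit 25.
  At 32: go right to 19.
    19 is a leaf — visit 19.
  Visit 32.
Visit 23.

29, 33, 18, 35, 30, 11, 7, 1, 17, 10, 15, 25, 19, 32, 23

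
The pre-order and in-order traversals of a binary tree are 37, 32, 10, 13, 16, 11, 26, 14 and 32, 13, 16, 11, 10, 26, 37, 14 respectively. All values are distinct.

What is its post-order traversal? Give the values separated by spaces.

The first element of pre-order is the root; it splits in-order into left and right subtrees.
Root 37: left subtree has 6 nodes {32, 13, 16, 11, 10, 26}, right has 1 {14}.
  Root 32: left subtree has 0 nodes { }, right has 5 {13, 16, 11, 10, 26}.
    Root 10: left subtree has 3 nodes {13, 16, 11}, right has 1 {26}.
      Root 13: left subtree has 0 nodes { }, right has 2 {16, 11}.
        Root 16: left subtree has 0 nodes { }, right has 1 {11}.

11 16 13 26 10 32 14 37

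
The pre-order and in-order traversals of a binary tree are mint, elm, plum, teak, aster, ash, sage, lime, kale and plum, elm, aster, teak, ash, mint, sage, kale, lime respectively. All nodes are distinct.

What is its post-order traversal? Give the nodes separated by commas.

The first element of pre-order is the root; it splits in-order into left and right subtrees.
Root mint: left subtree has 5 nodes {plum, elm, aster, teak, ash}, right has 3 {sage, kale, lime}.
  Root elm: left subtree has 1 node {plum}, right has 3 {aster, teak, ash}.
    Root teak: left subtree has 1 node {aster}, right has 1 {ash}.
  Root sage: left subtree has 0 nodes { }, right has 2 {kale, lime}.
    Root lime: left subtree has 1 node {kale}, right has 0 { }.

plum, aster, ash, teak, elm, kale, lime, sage, mint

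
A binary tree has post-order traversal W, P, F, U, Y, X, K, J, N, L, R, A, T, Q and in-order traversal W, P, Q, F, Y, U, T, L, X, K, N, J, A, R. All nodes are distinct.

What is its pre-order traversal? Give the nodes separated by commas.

Q, P, W, T, Y, F, U, A, L, N, K, X, J, R

The last element of post-order is the root; it splits in-order into left and right subtrees.
Root Q: left subtree has 2 nodes {W, P}, right has 11 {F, Y, U, T, L, X, K, N, J, A, R}.
  Root P: left subtree has 1 node {W}, right has 0 { }.
  Root T: left subtree has 3 nodes {F, Y, U}, right has 7 {L, X, K, N, J, A, R}.
    Root Y: left subtree has 1 node {F}, right has 1 {U}.
    Root A: left subtree has 5 nodes {L, X, K, N, J}, right has 1 {R}.
      Root L: left subtree has 0 nodes { }, right has 4 {X, K, N, J}.
        Root N: left subtree has 2 nodes {X, K}, right has 1 {J}.
          Root K: left subtree has 1 node {X}, right has 0 { }.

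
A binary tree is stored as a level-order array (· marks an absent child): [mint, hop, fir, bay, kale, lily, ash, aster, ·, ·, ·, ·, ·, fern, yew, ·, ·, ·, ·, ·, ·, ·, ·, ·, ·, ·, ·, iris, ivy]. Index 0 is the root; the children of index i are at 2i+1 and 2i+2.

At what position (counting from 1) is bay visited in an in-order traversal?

2

In-order visits the left subtree, then the node, then the right subtree.
At mint: go left to hop.
  At hop: go left to bay.
    At bay: go left to aster.
      aster is a leaf — visit aster.
    Visit bay.
    At bay: no right child.
  Visit hop.
  At hop: go right to kale.
    kale is a leaf — visit kale.
Visit mint.
At mint: go right to fir.
  At fir: go left to lily.
    lily is a leaf — visit lily.
  Visit fir.
  At fir: go right to ash.
    At ash: go left to fern.
      At fern: go left to iris.
        iris is a leaf — visit iris.
      Visit fern.
      At fern: go right to ivy.
        ivy is a leaf — visit ivy.
    Visit ash.
    At ash: go right to yew.
      yew is a leaf — visit yew.
Full in-order sequence: aster, bay, hop, kale, mint, lily, fir, iris, fern, ivy, ash, yew.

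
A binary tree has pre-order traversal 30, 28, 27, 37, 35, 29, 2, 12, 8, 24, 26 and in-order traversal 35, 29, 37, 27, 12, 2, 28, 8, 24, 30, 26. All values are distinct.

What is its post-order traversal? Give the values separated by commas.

The first element of pre-order is the root; it splits in-order into left and right subtrees.
Root 30: left subtree has 9 nodes {35, 29, 37, 27, 12, 2, 28, 8, 24}, right has 1 {26}.
  Root 28: left subtree has 6 nodes {35, 29, 37, 27, 12, 2}, right has 2 {8, 24}.
    Root 27: left subtree has 3 nodes {35, 29, 37}, right has 2 {12, 2}.
      Root 37: left subtree has 2 nodes {35, 29}, right has 0 { }.
        Root 35: left subtree has 0 nodes { }, right has 1 {29}.
      Root 2: left subtree has 1 node {12}, right has 0 { }.
    Root 8: left subtree has 0 nodes { }, right has 1 {24}.

29, 35, 37, 12, 2, 27, 24, 8, 28, 26, 30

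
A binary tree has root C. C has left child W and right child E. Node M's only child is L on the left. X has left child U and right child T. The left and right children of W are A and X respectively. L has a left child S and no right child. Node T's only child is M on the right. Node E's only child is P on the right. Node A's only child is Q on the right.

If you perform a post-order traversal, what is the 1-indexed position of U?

Post-order visits the left subtree, then the right subtree, then the node.
At C: go left to W.
  At W: go left to A.
    At A: no left child.
    At A: go right to Q.
      Q is a leaf — visit Q.
    Visit A.
  At W: go right to X.
    At X: go left to U.
      U is a leaf — visit U.
    At X: go right to T.
      At T: no left child.
      At T: go right to M.
        At M: go left to L.
          At L: go left to S.
            S is a leaf — visit S.
          At L: no right child.
          Visit L.
        At M: no right child.
        Visit M.
      Visit T.
    Visit X.
  Visit W.
At C: go right to E.
  At E: no left child.
  At E: go right to P.
    P is a leaf — visit P.
  Visit E.
Visit C.
Full post-order sequence: Q, A, U, S, L, M, T, X, W, P, E, C.

3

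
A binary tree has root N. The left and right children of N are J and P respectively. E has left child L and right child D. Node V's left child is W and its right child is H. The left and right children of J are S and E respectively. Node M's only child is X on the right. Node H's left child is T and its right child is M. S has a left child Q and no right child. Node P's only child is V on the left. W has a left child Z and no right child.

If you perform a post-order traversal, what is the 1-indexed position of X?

Post-order visits the left subtree, then the right subtree, then the node.
At N: go left to J.
  At J: go left to S.
    At S: go left to Q.
      Q is a leaf — visit Q.
    At S: no right child.
    Visit S.
  At J: go right to E.
    At E: go left to L.
      L is a leaf — visit L.
    At E: go right to D.
      D is a leaf — visit D.
    Visit E.
  Visit J.
At N: go right to P.
  At P: go left to V.
    At V: go left to W.
      At W: go left to Z.
        Z is a leaf — visit Z.
      At W: no right child.
      Visit W.
    At V: go right to H.
      At H: go left to T.
        T is a leaf — visit T.
      At H: go right to M.
        At M: no left child.
        At M: go right to X.
          X is a leaf — visit X.
        Visit M.
      Visit H.
    Visit V.
  At P: no right child.
  Visit P.
Visit N.
Full post-order sequence: Q, S, L, D, E, J, Z, W, T, X, M, H, V, P, N.

10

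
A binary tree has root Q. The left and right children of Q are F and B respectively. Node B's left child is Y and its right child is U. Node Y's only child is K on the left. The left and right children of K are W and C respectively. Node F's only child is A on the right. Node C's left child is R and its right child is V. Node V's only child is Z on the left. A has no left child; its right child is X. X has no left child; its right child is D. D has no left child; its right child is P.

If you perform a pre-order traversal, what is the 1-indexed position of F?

2

Pre-order visits the node, then its left subtree, then its right subtree.
Visit Q.
At Q: go left to F.
  Visit F.
  At F: no left child.
  At F: go right to A.
    Visit A.
    At A: no left child.
    At A: go right to X.
      Visit X.
      At X: no left child.
      At X: go right to D.
        Visit D.
        At D: no left child.
        At D: go right to P.
          P is a leaf — visit P.
At Q: go right to B.
  Visit B.
  At B: go left to Y.
    Visit Y.
    At Y: go left to K.
      Visit K.
      At K: go left to W.
        W is a leaf — visit W.
      At K: go right to C.
        Visit C.
        At C: go left to R.
          R is a leaf — visit R.
        At C: go right to V.
          Visit V.
          At V: go left to Z.
            Z is a leaf — visit Z.
          At V: no right child.
    At Y: no right child.
  At B: go right to U.
    U is a leaf — visit U.
Full pre-order sequence: Q, F, A, X, D, P, B, Y, K, W, C, R, V, Z, U.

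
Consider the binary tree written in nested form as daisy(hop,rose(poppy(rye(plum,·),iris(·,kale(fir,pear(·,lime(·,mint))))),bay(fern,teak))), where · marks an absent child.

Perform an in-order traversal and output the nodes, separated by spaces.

hop daisy plum rye poppy iris fir kale pear lime mint rose fern bay teak

In-order visits the left subtree, then the node, then the right subtree.
At daisy: go left to hop.
  hop is a leaf — visit hop.
Visit daisy.
At daisy: go right to rose.
  At rose: go left to poppy.
    At poppy: go left to rye.
      At rye: go left to plum.
        plum is a leaf — visit plum.
      Visit rye.
      At rye: no right child.
    Visit poppy.
    At poppy: go right to iris.
      At iris: no left child.
      Visit iris.
      At iris: go right to kale.
        At kale: go left to fir.
          fir is a leaf — visit fir.
        Visit kale.
        At kale: go right to pear.
          At pear: no left child.
          Visit pear.
          At pear: go right to lime.
            At lime: no left child.
            Visit lime.
            At lime: go right to mint.
              mint is a leaf — visit mint.
  Visit rose.
  At rose: go right to bay.
    At bay: go left to fern.
      fern is a leaf — visit fern.
    Visit bay.
    At bay: go right to teak.
      teak is a leaf — visit teak.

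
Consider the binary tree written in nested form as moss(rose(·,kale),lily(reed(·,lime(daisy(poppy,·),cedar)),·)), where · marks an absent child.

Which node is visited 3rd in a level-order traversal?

lily

Level-order visits nodes level by level from the root, left to right within each level.
Level 0: moss
Level 1: rose, lily
Level 2: kale, reed
Level 3: lime
Level 4: daisy, cedar
Level 5: poppy
Full level-order sequence: moss, rose, lily, kale, reed, lime, daisy, cedar, poppy.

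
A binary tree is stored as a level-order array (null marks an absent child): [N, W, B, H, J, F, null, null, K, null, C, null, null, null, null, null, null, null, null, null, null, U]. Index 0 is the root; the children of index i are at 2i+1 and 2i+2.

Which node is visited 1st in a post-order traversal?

Post-order visits the left subtree, then the right subtree, then the node.
At N: go left to W.
  At W: go left to H.
    At H: no left child.
    At H: go right to K.
      K is a leaf — visit K.
    Visit H.
  At W: go right to J.
    At J: no left child.
    At J: go right to C.
      At C: go left to U.
        U is a leaf — visit U.
      At C: no right child.
      Visit C.
    Visit J.
  Visit W.
At N: go right to B.
  At B: go left to F.
    F is a leaf — visit F.
  At B: no right child.
  Visit B.
Visit N.
Full post-order sequence: K, H, U, C, J, W, F, B, N.

K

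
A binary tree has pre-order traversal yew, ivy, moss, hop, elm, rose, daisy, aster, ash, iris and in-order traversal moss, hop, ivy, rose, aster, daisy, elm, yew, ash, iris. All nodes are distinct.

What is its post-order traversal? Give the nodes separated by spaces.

hop moss aster daisy rose elm ivy iris ash yew

The first element of pre-order is the root; it splits in-order into left and right subtrees.
Root yew: left subtree has 7 nodes {moss, hop, ivy, rose, aster, daisy, elm}, right has 2 {ash, iris}.
  Root ivy: left subtree has 2 nodes {moss, hop}, right has 4 {rose, aster, daisy, elm}.
    Root moss: left subtree has 0 nodes { }, right has 1 {hop}.
    Root elm: left subtree has 3 nodes {rose, aster, daisy}, right has 0 { }.
      Root rose: left subtree has 0 nodes { }, right has 2 {aster, daisy}.
        Root daisy: left subtree has 1 node {aster}, right has 0 { }.
  Root ash: left subtree has 0 nodes { }, right has 1 {iris}.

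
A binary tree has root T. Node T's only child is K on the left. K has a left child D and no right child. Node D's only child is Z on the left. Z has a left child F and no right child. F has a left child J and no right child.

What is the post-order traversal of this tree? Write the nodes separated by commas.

J, F, Z, D, K, T

Post-order visits the left subtree, then the right subtree, then the node.
At T: go left to K.
  At K: go left to D.
    At D: go left to Z.
      At Z: go left to F.
        At F: go left to J.
          J is a leaf — visit J.
        At F: no right child.
        Visit F.
      At Z: no right child.
      Visit Z.
    At D: no right child.
    Visit D.
  At K: no right child.
  Visit K.
At T: no right child.
Visit T.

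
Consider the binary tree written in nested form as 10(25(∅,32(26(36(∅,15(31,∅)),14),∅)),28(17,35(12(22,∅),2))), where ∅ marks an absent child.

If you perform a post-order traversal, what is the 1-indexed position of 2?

11

Post-order visits the left subtree, then the right subtree, then the node.
At 10: go left to 25.
  At 25: no left child.
  At 25: go right to 32.
    At 32: go left to 26.
      At 26: go left to 36.
        At 36: no left child.
        At 36: go right to 15.
          At 15: go left to 31.
            31 is a leaf — visit 31.
          At 15: no right child.
          Visit 15.
        Visit 36.
      At 26: go right to 14.
        14 is a leaf — visit 14.
      Visit 26.
    At 32: no right child.
    Visit 32.
  Visit 25.
At 10: go right to 28.
  At 28: go left to 17.
    17 is a leaf — visit 17.
  At 28: go right to 35.
    At 35: go left to 12.
      At 12: go left to 22.
        22 is a leaf — visit 22.
      At 12: no right child.
      Visit 12.
    At 35: go right to 2.
      2 is a leaf — visit 2.
    Visit 35.
  Visit 28.
Visit 10.
Full post-order sequence: 31, 15, 36, 14, 26, 32, 25, 17, 22, 12, 2, 35, 28, 10.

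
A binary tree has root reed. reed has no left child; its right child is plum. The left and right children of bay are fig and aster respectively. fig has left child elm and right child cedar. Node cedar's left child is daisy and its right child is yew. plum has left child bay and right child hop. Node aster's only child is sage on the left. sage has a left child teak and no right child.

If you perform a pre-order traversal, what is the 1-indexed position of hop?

Pre-order visits the node, then its left subtree, then its right subtree.
Visit reed.
At reed: no left child.
At reed: go right to plum.
  Visit plum.
  At plum: go left to bay.
    Visit bay.
    At bay: go left to fig.
      Visit fig.
      At fig: go left to elm.
        elm is a leaf — visit elm.
      At fig: go right to cedar.
        Visit cedar.
        At cedar: go left to daisy.
          daisy is a leaf — visit daisy.
        At cedar: go right to yew.
          yew is a leaf — visit yew.
    At bay: go right to aster.
      Visit aster.
      At aster: go left to sage.
        Visit sage.
        At sage: go left to teak.
          teak is a leaf — visit teak.
        At sage: no right child.
      At aster: no right child.
  At plum: go right to hop.
    hop is a leaf — visit hop.
Full pre-order sequence: reed, plum, bay, fig, elm, cedar, daisy, yew, aster, sage, teak, hop.

12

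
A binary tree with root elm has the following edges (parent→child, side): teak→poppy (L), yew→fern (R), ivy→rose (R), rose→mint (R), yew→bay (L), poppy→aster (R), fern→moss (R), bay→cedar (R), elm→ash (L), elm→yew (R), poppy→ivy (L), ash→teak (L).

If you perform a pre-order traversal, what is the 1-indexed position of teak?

Pre-order visits the node, then its left subtree, then its right subtree.
Visit elm.
At elm: go left to ash.
  Visit ash.
  At ash: go left to teak.
    Visit teak.
    At teak: go left to poppy.
      Visit poppy.
      At poppy: go left to ivy.
        Visit ivy.
        At ivy: no left child.
        At ivy: go right to rose.
          Visit rose.
          At rose: no left child.
          At rose: go right to mint.
            mint is a leaf — visit mint.
      At poppy: go right to aster.
        aster is a leaf — visit aster.
    At teak: no right child.
  At ash: no right child.
At elm: go right to yew.
  Visit yew.
  At yew: go left to bay.
    Visit bay.
    At bay: no left child.
    At bay: go right to cedar.
      cedar is a leaf — visit cedar.
  At yew: go right to fern.
    Visit fern.
    At fern: no left child.
    At fern: go right to moss.
      moss is a leaf — visit moss.
Full pre-order sequence: elm, ash, teak, poppy, ivy, rose, mint, aster, yew, bay, cedar, fern, moss.

3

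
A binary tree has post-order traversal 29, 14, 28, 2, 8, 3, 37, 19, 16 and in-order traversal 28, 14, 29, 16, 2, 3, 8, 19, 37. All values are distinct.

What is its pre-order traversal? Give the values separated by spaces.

The last element of post-order is the root; it splits in-order into left and right subtrees.
Root 16: left subtree has 3 nodes {28, 14, 29}, right has 5 {2, 3, 8, 19, 37}.
  Root 28: left subtree has 0 nodes { }, right has 2 {14, 29}.
    Root 14: left subtree has 0 nodes { }, right has 1 {29}.
  Root 19: left subtree has 3 nodes {2, 3, 8}, right has 1 {37}.
    Root 3: left subtree has 1 node {2}, right has 1 {8}.

16 28 14 29 19 3 2 8 37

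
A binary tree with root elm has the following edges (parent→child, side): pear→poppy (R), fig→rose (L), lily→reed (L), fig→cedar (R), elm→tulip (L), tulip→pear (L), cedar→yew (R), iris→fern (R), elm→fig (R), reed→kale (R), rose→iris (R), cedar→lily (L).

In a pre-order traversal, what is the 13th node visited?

Pre-order visits the node, then its left subtree, then its right subtree.
Visit elm.
At elm: go left to tulip.
  Visit tulip.
  At tulip: go left to pear.
    Visit pear.
    At pear: no left child.
    At pear: go right to poppy.
      poppy is a leaf — visit poppy.
  At tulip: no right child.
At elm: go right to fig.
  Visit fig.
  At fig: go left to rose.
    Visit rose.
    At rose: no left child.
    At rose: go right to iris.
      Visit iris.
      At iris: no left child.
      At iris: go right to fern.
        fern is a leaf — visit fern.
  At fig: go right to cedar.
    Visit cedar.
    At cedar: go left to lily.
      Visit lily.
      At lily: go left to reed.
        Visit reed.
        At reed: no left child.
        At reed: go right to kale.
          kale is a leaf — visit kale.
      At lily: no right child.
    At cedar: go right to yew.
      yew is a leaf — visit yew.
Full pre-order sequence: elm, tulip, pear, poppy, fig, rose, iris, fern, cedar, lily, reed, kale, yew.

yew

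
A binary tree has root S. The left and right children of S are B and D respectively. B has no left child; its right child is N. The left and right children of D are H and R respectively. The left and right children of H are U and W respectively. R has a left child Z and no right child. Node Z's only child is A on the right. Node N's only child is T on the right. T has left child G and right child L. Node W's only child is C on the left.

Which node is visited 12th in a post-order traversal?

R

Post-order visits the left subtree, then the right subtree, then the node.
At S: go left to B.
  At B: no left child.
  At B: go right to N.
    At N: no left child.
    At N: go right to T.
      At T: go left to G.
        G is a leaf — visit G.
      At T: go right to L.
        L is a leaf — visit L.
      Visit T.
    Visit N.
  Visit B.
At S: go right to D.
  At D: go left to H.
    At H: go left to U.
      U is a leaf — visit U.
    At H: go right to W.
      At W: go left to C.
        C is a leaf — visit C.
      At W: no right child.
      Visit W.
    Visit H.
  At D: go right to R.
    At R: go left to Z.
      At Z: no left child.
      At Z: go right to A.
        A is a leaf — visit A.
      Visit Z.
    At R: no right child.
    Visit R.
  Visit D.
Visit S.
Full post-order sequence: G, L, T, N, B, U, C, W, H, A, Z, R, D, S.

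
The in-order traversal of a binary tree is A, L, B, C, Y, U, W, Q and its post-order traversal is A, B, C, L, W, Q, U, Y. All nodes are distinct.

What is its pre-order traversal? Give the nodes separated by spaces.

Y L A C B U Q W

The last element of post-order is the root; it splits in-order into left and right subtrees.
Root Y: left subtree has 4 nodes {A, L, B, C}, right has 3 {U, W, Q}.
  Root L: left subtree has 1 node {A}, right has 2 {B, C}.
    Root C: left subtree has 1 node {B}, right has 0 { }.
  Root U: left subtree has 0 nodes { }, right has 2 {W, Q}.
    Root Q: left subtree has 1 node {W}, right has 0 { }.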